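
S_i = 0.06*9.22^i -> [0.06, 0.55, 5.1, 47.03, 433.59]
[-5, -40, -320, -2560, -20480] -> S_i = -5*8^i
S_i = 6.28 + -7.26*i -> [6.28, -0.98, -8.24, -15.5, -22.76]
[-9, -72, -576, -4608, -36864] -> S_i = -9*8^i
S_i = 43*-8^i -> [43, -344, 2752, -22016, 176128]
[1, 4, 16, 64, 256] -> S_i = 1*4^i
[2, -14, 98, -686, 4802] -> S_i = 2*-7^i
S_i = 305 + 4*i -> [305, 309, 313, 317, 321]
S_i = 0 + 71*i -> [0, 71, 142, 213, 284]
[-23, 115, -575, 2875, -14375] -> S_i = -23*-5^i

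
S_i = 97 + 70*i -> [97, 167, 237, 307, 377]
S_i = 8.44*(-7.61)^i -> [8.44, -64.23, 488.78, -3719.6, 28306.17]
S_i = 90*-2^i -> [90, -180, 360, -720, 1440]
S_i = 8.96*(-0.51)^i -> [8.96, -4.57, 2.33, -1.19, 0.61]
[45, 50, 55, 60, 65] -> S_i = 45 + 5*i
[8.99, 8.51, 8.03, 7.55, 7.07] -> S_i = 8.99 + -0.48*i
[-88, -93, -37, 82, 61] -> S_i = Random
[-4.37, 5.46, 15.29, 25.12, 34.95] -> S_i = -4.37 + 9.83*i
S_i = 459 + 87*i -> [459, 546, 633, 720, 807]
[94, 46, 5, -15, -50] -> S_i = Random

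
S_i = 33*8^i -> [33, 264, 2112, 16896, 135168]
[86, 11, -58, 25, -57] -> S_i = Random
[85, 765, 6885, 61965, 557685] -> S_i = 85*9^i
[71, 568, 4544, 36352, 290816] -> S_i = 71*8^i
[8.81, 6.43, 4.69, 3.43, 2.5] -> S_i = 8.81*0.73^i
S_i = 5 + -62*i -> [5, -57, -119, -181, -243]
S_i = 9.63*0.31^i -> [9.63, 2.99, 0.93, 0.29, 0.09]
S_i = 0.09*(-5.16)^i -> [0.09, -0.46, 2.4, -12.36, 63.8]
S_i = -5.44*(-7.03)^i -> [-5.44, 38.24, -268.85, 1890.01, -13286.79]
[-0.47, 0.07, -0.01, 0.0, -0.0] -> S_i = -0.47*(-0.14)^i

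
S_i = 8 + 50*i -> [8, 58, 108, 158, 208]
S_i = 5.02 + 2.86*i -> [5.02, 7.88, 10.74, 13.6, 16.46]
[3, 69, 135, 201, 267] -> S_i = 3 + 66*i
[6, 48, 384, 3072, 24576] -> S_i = 6*8^i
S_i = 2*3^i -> [2, 6, 18, 54, 162]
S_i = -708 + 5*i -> [-708, -703, -698, -693, -688]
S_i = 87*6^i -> [87, 522, 3132, 18792, 112752]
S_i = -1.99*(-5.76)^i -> [-1.99, 11.46, -66.02, 380.29, -2190.5]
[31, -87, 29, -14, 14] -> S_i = Random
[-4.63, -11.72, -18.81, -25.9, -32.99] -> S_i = -4.63 + -7.09*i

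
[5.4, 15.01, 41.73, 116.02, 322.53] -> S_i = 5.40*2.78^i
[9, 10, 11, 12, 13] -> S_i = 9 + 1*i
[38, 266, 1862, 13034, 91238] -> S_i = 38*7^i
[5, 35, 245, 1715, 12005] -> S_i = 5*7^i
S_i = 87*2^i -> [87, 174, 348, 696, 1392]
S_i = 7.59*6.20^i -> [7.59, 47.06, 291.76, 1808.91, 11215.24]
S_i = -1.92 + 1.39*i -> [-1.92, -0.53, 0.86, 2.25, 3.64]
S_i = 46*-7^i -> [46, -322, 2254, -15778, 110446]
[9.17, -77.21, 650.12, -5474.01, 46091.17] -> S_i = 9.17*(-8.42)^i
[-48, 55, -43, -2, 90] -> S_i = Random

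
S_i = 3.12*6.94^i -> [3.12, 21.65, 150.27, 1042.88, 7237.56]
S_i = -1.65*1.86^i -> [-1.65, -3.07, -5.71, -10.62, -19.75]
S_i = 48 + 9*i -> [48, 57, 66, 75, 84]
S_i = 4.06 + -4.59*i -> [4.06, -0.53, -5.12, -9.71, -14.3]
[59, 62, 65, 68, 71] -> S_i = 59 + 3*i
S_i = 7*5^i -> [7, 35, 175, 875, 4375]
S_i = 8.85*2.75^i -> [8.85, 24.34, 66.93, 184.05, 506.14]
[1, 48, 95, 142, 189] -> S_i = 1 + 47*i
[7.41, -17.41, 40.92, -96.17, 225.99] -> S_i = 7.41*(-2.35)^i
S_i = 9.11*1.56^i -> [9.11, 14.21, 22.17, 34.59, 53.95]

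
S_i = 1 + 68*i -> [1, 69, 137, 205, 273]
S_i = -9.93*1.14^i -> [-9.93, -11.32, -12.91, -14.71, -16.77]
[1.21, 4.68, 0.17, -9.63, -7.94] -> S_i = Random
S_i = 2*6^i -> [2, 12, 72, 432, 2592]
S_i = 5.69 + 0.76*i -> [5.69, 6.45, 7.21, 7.97, 8.73]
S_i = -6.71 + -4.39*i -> [-6.71, -11.1, -15.49, -19.88, -24.27]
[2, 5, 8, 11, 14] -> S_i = 2 + 3*i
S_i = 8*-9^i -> [8, -72, 648, -5832, 52488]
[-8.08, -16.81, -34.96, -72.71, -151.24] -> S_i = -8.08*2.08^i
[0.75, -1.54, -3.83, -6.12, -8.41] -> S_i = 0.75 + -2.29*i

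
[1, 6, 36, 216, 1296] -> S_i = 1*6^i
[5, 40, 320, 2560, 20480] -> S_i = 5*8^i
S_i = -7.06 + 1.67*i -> [-7.06, -5.39, -3.72, -2.05, -0.38]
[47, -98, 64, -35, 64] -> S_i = Random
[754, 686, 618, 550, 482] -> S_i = 754 + -68*i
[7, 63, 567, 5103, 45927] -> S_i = 7*9^i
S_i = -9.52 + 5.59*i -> [-9.52, -3.93, 1.66, 7.25, 12.84]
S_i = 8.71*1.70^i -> [8.71, 14.81, 25.17, 42.79, 72.75]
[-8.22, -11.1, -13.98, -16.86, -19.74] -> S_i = -8.22 + -2.88*i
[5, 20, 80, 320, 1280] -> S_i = 5*4^i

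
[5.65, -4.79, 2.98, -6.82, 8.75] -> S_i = Random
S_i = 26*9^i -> [26, 234, 2106, 18954, 170586]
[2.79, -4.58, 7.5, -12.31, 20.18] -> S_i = 2.79*(-1.64)^i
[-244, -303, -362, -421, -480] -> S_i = -244 + -59*i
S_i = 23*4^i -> [23, 92, 368, 1472, 5888]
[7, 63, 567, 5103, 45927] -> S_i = 7*9^i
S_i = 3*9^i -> [3, 27, 243, 2187, 19683]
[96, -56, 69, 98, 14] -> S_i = Random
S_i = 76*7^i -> [76, 532, 3724, 26068, 182476]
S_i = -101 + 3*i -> [-101, -98, -95, -92, -89]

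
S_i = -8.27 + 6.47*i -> [-8.27, -1.8, 4.67, 11.14, 17.61]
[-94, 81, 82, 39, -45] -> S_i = Random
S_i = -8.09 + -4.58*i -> [-8.09, -12.67, -17.25, -21.83, -26.41]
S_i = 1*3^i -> [1, 3, 9, 27, 81]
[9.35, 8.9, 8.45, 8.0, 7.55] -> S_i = 9.35 + -0.45*i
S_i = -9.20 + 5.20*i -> [-9.2, -4.0, 1.2, 6.4, 11.6]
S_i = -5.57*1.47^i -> [-5.57, -8.19, -12.04, -17.69, -26.01]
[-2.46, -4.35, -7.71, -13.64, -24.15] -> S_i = -2.46*1.77^i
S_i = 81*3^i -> [81, 243, 729, 2187, 6561]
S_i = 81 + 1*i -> [81, 82, 83, 84, 85]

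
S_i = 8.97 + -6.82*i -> [8.97, 2.15, -4.67, -11.49, -18.31]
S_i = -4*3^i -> [-4, -12, -36, -108, -324]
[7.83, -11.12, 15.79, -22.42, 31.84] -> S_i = 7.83*(-1.42)^i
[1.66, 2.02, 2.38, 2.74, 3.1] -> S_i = 1.66 + 0.36*i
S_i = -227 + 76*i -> [-227, -151, -75, 1, 77]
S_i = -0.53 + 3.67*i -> [-0.53, 3.14, 6.81, 10.48, 14.15]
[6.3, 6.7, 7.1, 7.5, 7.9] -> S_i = 6.30 + 0.40*i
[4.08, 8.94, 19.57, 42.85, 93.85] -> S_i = 4.08*2.19^i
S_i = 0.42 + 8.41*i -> [0.42, 8.83, 17.24, 25.65, 34.06]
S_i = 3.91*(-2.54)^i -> [3.91, -9.93, 25.23, -64.07, 162.75]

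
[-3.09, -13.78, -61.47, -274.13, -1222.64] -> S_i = -3.09*4.46^i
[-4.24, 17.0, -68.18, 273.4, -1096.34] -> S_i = -4.24*(-4.01)^i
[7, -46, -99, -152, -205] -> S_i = 7 + -53*i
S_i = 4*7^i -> [4, 28, 196, 1372, 9604]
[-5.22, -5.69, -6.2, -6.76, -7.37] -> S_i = -5.22*1.09^i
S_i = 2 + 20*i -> [2, 22, 42, 62, 82]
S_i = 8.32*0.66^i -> [8.32, 5.49, 3.62, 2.39, 1.58]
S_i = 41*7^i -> [41, 287, 2009, 14063, 98441]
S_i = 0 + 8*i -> [0, 8, 16, 24, 32]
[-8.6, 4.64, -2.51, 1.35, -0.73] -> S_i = -8.60*(-0.54)^i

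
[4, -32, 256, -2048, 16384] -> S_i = 4*-8^i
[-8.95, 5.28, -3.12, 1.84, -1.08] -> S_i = -8.95*(-0.59)^i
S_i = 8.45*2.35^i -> [8.45, 19.86, 46.67, 109.66, 257.71]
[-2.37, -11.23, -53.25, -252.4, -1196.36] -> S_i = -2.37*4.74^i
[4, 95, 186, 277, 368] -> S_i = 4 + 91*i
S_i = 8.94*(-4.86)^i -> [8.94, -43.45, 211.16, -1026.23, 4987.5]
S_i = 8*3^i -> [8, 24, 72, 216, 648]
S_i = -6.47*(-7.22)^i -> [-6.47, 46.71, -337.27, 2435.09, -17581.38]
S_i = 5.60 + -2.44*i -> [5.6, 3.16, 0.72, -1.72, -4.16]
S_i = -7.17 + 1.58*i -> [-7.17, -5.59, -4.01, -2.43, -0.85]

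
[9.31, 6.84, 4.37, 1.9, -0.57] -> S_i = 9.31 + -2.47*i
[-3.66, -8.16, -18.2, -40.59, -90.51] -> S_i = -3.66*2.23^i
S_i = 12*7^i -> [12, 84, 588, 4116, 28812]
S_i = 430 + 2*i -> [430, 432, 434, 436, 438]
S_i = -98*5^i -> [-98, -490, -2450, -12250, -61250]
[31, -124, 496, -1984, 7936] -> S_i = 31*-4^i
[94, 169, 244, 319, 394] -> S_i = 94 + 75*i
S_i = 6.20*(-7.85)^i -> [6.2, -48.67, 382.06, -2999.17, 23543.46]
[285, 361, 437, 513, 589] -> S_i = 285 + 76*i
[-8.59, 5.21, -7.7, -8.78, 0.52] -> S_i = Random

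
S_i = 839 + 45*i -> [839, 884, 929, 974, 1019]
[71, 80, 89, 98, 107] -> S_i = 71 + 9*i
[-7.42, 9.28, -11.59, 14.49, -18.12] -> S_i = -7.42*(-1.25)^i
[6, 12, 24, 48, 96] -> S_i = 6*2^i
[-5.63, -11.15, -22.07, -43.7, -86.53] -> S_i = -5.63*1.98^i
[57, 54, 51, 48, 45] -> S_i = 57 + -3*i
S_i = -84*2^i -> [-84, -168, -336, -672, -1344]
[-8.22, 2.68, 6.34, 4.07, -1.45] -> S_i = Random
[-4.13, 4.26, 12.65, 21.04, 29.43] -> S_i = -4.13 + 8.39*i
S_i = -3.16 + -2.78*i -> [-3.16, -5.94, -8.72, -11.5, -14.28]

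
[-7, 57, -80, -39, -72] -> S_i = Random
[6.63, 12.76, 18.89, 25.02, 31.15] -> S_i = 6.63 + 6.13*i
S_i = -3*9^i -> [-3, -27, -243, -2187, -19683]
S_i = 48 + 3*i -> [48, 51, 54, 57, 60]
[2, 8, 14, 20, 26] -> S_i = 2 + 6*i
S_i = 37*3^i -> [37, 111, 333, 999, 2997]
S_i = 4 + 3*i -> [4, 7, 10, 13, 16]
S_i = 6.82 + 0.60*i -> [6.82, 7.42, 8.02, 8.62, 9.22]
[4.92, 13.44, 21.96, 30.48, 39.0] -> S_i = 4.92 + 8.52*i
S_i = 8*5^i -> [8, 40, 200, 1000, 5000]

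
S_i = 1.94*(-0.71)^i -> [1.94, -1.38, 0.98, -0.69, 0.49]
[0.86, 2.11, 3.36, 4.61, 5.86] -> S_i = 0.86 + 1.25*i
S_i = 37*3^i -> [37, 111, 333, 999, 2997]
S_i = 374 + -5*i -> [374, 369, 364, 359, 354]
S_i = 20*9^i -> [20, 180, 1620, 14580, 131220]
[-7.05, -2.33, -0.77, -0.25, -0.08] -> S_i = -7.05*0.33^i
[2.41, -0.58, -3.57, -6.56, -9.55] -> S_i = 2.41 + -2.99*i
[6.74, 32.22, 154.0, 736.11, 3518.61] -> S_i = 6.74*4.78^i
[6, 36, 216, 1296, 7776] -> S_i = 6*6^i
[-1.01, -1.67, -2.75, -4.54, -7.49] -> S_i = -1.01*1.65^i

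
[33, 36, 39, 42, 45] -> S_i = 33 + 3*i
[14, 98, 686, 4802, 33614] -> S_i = 14*7^i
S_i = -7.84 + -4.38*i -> [-7.84, -12.22, -16.6, -20.98, -25.36]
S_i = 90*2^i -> [90, 180, 360, 720, 1440]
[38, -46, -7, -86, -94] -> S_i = Random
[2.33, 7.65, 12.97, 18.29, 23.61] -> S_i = 2.33 + 5.32*i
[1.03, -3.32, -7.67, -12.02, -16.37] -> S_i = 1.03 + -4.35*i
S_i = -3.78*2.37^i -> [-3.78, -8.96, -21.23, -50.32, -119.26]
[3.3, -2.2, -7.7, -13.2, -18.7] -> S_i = 3.30 + -5.50*i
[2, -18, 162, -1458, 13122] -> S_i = 2*-9^i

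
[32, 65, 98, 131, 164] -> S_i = 32 + 33*i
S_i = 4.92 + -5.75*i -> [4.92, -0.83, -6.58, -12.33, -18.08]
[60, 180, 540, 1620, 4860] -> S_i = 60*3^i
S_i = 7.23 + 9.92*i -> [7.23, 17.15, 27.07, 36.99, 46.91]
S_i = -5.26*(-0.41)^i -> [-5.26, 2.16, -0.88, 0.36, -0.15]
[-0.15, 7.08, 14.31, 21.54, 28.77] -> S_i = -0.15 + 7.23*i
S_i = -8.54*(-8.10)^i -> [-8.54, 69.17, -560.31, 4538.51, -36761.9]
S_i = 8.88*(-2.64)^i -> [8.88, -23.44, 61.89, -163.39, 431.35]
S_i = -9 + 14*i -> [-9, 5, 19, 33, 47]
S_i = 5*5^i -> [5, 25, 125, 625, 3125]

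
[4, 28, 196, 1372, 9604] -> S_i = 4*7^i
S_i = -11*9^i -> [-11, -99, -891, -8019, -72171]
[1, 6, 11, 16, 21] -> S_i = 1 + 5*i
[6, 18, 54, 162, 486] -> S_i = 6*3^i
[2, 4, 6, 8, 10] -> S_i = 2 + 2*i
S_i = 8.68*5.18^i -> [8.68, 44.96, 232.91, 1206.45, 6249.41]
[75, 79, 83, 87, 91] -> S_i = 75 + 4*i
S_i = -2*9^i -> [-2, -18, -162, -1458, -13122]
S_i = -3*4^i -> [-3, -12, -48, -192, -768]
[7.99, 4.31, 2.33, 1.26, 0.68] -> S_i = 7.99*0.54^i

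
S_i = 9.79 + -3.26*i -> [9.79, 6.53, 3.27, 0.01, -3.25]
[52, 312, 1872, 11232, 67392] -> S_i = 52*6^i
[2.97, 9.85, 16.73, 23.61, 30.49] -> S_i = 2.97 + 6.88*i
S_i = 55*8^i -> [55, 440, 3520, 28160, 225280]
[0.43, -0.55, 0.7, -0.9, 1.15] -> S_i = 0.43*(-1.28)^i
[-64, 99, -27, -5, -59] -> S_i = Random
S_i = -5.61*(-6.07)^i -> [-5.61, 34.05, -206.7, 1254.67, -7615.84]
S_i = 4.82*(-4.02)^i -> [4.82, -19.38, 77.89, -313.13, 1258.78]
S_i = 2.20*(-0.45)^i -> [2.2, -0.99, 0.45, -0.2, 0.09]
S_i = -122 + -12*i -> [-122, -134, -146, -158, -170]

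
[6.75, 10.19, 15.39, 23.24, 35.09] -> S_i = 6.75*1.51^i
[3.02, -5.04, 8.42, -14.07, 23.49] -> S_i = 3.02*(-1.67)^i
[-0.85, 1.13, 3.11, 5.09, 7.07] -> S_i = -0.85 + 1.98*i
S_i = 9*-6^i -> [9, -54, 324, -1944, 11664]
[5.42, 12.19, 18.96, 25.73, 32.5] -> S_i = 5.42 + 6.77*i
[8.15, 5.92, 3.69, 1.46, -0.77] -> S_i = 8.15 + -2.23*i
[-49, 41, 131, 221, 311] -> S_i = -49 + 90*i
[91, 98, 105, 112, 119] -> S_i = 91 + 7*i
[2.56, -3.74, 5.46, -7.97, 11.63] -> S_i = 2.56*(-1.46)^i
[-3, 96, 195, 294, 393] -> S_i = -3 + 99*i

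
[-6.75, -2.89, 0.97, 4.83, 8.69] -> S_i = -6.75 + 3.86*i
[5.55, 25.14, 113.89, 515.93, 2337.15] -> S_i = 5.55*4.53^i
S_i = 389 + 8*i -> [389, 397, 405, 413, 421]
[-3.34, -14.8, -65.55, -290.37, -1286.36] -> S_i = -3.34*4.43^i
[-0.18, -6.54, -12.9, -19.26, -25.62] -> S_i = -0.18 + -6.36*i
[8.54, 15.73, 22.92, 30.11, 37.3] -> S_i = 8.54 + 7.19*i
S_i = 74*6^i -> [74, 444, 2664, 15984, 95904]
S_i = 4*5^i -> [4, 20, 100, 500, 2500]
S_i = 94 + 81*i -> [94, 175, 256, 337, 418]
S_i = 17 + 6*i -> [17, 23, 29, 35, 41]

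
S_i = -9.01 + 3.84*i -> [-9.01, -5.17, -1.33, 2.51, 6.35]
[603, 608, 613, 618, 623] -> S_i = 603 + 5*i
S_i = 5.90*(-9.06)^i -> [5.9, -53.45, 484.29, -4387.7, 39752.53]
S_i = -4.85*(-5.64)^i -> [-4.85, 27.35, -154.28, 870.12, -4907.48]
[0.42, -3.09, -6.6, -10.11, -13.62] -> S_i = 0.42 + -3.51*i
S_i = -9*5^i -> [-9, -45, -225, -1125, -5625]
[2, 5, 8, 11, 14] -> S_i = 2 + 3*i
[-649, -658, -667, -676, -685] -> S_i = -649 + -9*i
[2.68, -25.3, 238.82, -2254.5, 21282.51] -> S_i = 2.68*(-9.44)^i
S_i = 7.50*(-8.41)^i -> [7.5, -63.08, 530.46, -4461.17, 37518.48]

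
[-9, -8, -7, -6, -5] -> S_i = -9 + 1*i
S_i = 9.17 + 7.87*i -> [9.17, 17.04, 24.91, 32.78, 40.65]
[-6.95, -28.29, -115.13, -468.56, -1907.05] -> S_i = -6.95*4.07^i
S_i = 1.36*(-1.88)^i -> [1.36, -2.56, 4.81, -9.04, 16.99]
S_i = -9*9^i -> [-9, -81, -729, -6561, -59049]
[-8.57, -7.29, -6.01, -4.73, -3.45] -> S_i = -8.57 + 1.28*i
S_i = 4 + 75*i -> [4, 79, 154, 229, 304]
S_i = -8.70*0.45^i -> [-8.7, -3.91, -1.76, -0.79, -0.36]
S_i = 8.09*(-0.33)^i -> [8.09, -2.67, 0.88, -0.29, 0.1]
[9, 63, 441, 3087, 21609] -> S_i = 9*7^i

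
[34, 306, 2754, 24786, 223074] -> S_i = 34*9^i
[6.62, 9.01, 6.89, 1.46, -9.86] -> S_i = Random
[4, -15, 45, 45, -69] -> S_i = Random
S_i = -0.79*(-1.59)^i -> [-0.79, 1.26, -2.0, 3.18, -5.05]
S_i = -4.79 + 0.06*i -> [-4.79, -4.73, -4.67, -4.61, -4.55]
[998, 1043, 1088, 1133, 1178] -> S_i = 998 + 45*i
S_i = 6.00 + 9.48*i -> [6.0, 15.48, 24.96, 34.44, 43.92]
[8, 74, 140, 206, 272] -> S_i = 8 + 66*i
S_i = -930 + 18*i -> [-930, -912, -894, -876, -858]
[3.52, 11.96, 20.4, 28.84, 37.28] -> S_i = 3.52 + 8.44*i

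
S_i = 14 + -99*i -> [14, -85, -184, -283, -382]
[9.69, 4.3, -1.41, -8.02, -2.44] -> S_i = Random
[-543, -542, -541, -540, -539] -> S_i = -543 + 1*i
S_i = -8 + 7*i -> [-8, -1, 6, 13, 20]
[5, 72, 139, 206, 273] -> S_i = 5 + 67*i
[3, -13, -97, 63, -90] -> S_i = Random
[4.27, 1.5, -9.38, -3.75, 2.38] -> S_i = Random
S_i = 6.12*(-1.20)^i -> [6.12, -7.34, 8.81, -10.58, 12.69]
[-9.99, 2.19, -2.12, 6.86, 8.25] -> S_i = Random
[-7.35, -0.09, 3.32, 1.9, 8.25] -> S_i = Random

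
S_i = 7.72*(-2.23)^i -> [7.72, -17.22, 38.39, -85.61, 190.91]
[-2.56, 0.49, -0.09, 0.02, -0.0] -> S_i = -2.56*(-0.19)^i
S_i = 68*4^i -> [68, 272, 1088, 4352, 17408]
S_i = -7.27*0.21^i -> [-7.27, -1.53, -0.32, -0.07, -0.01]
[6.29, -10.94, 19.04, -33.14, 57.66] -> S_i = 6.29*(-1.74)^i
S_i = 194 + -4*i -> [194, 190, 186, 182, 178]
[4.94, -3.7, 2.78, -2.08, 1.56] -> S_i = 4.94*(-0.75)^i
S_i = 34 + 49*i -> [34, 83, 132, 181, 230]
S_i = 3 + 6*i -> [3, 9, 15, 21, 27]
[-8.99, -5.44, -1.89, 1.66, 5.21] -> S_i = -8.99 + 3.55*i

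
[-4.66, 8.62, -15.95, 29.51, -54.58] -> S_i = -4.66*(-1.85)^i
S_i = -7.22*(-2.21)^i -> [-7.22, 15.96, -35.26, 77.93, -172.23]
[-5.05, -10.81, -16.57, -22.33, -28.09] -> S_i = -5.05 + -5.76*i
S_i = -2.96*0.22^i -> [-2.96, -0.65, -0.14, -0.03, -0.01]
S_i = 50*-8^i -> [50, -400, 3200, -25600, 204800]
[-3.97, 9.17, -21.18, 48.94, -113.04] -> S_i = -3.97*(-2.31)^i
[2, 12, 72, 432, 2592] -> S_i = 2*6^i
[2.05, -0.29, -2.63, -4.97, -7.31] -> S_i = 2.05 + -2.34*i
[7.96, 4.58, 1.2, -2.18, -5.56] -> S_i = 7.96 + -3.38*i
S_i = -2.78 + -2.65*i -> [-2.78, -5.43, -8.08, -10.73, -13.38]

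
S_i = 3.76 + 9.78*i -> [3.76, 13.54, 23.32, 33.1, 42.88]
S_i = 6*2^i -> [6, 12, 24, 48, 96]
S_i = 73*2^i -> [73, 146, 292, 584, 1168]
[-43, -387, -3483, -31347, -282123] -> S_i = -43*9^i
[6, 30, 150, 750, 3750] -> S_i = 6*5^i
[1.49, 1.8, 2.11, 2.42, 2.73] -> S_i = 1.49 + 0.31*i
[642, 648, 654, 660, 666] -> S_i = 642 + 6*i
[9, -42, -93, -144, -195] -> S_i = 9 + -51*i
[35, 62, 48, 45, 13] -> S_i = Random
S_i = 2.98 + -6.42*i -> [2.98, -3.44, -9.86, -16.28, -22.7]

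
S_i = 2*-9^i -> [2, -18, 162, -1458, 13122]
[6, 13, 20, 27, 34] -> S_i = 6 + 7*i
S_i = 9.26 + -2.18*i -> [9.26, 7.08, 4.9, 2.72, 0.54]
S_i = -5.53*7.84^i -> [-5.53, -43.36, -339.9, -2664.85, -20892.45]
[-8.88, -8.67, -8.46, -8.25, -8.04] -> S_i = -8.88 + 0.21*i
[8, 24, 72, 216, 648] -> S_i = 8*3^i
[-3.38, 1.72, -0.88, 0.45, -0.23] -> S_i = -3.38*(-0.51)^i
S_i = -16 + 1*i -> [-16, -15, -14, -13, -12]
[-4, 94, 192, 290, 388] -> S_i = -4 + 98*i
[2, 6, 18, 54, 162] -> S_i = 2*3^i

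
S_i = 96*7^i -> [96, 672, 4704, 32928, 230496]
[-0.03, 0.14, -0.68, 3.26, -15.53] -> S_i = -0.03*(-4.77)^i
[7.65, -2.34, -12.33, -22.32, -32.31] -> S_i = 7.65 + -9.99*i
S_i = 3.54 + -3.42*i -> [3.54, 0.12, -3.3, -6.72, -10.14]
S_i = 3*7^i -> [3, 21, 147, 1029, 7203]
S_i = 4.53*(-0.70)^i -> [4.53, -3.17, 2.22, -1.55, 1.09]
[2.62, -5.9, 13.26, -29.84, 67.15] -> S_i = 2.62*(-2.25)^i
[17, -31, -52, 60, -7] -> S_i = Random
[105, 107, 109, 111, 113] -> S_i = 105 + 2*i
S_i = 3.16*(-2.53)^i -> [3.16, -7.99, 20.23, -51.17, 129.47]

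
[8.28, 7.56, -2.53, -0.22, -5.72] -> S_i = Random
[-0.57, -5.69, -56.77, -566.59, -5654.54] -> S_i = -0.57*9.98^i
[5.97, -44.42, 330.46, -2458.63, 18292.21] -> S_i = 5.97*(-7.44)^i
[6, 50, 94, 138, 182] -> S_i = 6 + 44*i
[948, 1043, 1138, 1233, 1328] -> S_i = 948 + 95*i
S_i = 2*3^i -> [2, 6, 18, 54, 162]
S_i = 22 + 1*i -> [22, 23, 24, 25, 26]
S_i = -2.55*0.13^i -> [-2.55, -0.33, -0.04, -0.01, -0.0]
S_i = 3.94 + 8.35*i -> [3.94, 12.29, 20.64, 28.99, 37.34]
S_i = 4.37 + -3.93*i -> [4.37, 0.44, -3.49, -7.42, -11.35]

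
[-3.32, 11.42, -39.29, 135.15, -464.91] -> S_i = -3.32*(-3.44)^i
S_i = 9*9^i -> [9, 81, 729, 6561, 59049]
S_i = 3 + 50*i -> [3, 53, 103, 153, 203]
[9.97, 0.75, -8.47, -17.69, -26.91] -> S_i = 9.97 + -9.22*i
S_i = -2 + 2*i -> [-2, 0, 2, 4, 6]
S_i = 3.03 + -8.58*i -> [3.03, -5.55, -14.13, -22.71, -31.29]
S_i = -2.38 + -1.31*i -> [-2.38, -3.69, -5.0, -6.31, -7.62]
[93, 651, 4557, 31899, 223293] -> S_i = 93*7^i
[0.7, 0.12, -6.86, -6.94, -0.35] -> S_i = Random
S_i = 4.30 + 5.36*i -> [4.3, 9.66, 15.02, 20.38, 25.74]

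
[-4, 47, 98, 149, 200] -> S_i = -4 + 51*i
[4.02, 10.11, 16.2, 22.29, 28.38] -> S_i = 4.02 + 6.09*i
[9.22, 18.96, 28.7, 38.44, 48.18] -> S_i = 9.22 + 9.74*i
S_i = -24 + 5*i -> [-24, -19, -14, -9, -4]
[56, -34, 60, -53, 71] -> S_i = Random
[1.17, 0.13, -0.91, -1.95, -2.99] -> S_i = 1.17 + -1.04*i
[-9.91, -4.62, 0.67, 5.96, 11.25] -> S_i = -9.91 + 5.29*i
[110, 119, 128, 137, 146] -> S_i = 110 + 9*i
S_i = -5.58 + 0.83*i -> [-5.58, -4.75, -3.92, -3.09, -2.26]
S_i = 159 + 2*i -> [159, 161, 163, 165, 167]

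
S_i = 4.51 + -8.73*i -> [4.51, -4.22, -12.95, -21.68, -30.41]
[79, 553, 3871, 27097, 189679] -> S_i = 79*7^i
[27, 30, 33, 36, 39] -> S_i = 27 + 3*i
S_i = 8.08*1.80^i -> [8.08, 14.54, 26.18, 47.12, 84.82]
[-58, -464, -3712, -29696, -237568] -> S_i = -58*8^i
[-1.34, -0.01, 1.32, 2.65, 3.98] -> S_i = -1.34 + 1.33*i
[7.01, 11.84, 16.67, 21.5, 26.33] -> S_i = 7.01 + 4.83*i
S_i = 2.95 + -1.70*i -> [2.95, 1.25, -0.45, -2.15, -3.85]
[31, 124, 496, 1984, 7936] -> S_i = 31*4^i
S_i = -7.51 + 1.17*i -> [-7.51, -6.34, -5.17, -4.0, -2.83]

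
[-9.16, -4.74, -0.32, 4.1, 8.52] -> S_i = -9.16 + 4.42*i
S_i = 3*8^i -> [3, 24, 192, 1536, 12288]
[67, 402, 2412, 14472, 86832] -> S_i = 67*6^i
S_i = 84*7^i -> [84, 588, 4116, 28812, 201684]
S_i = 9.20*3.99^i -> [9.2, 36.71, 146.46, 584.4, 2331.74]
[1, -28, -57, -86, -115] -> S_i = 1 + -29*i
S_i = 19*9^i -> [19, 171, 1539, 13851, 124659]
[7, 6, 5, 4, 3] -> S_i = 7 + -1*i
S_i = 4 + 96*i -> [4, 100, 196, 292, 388]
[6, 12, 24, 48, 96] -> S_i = 6*2^i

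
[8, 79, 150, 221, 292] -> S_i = 8 + 71*i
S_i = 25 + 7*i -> [25, 32, 39, 46, 53]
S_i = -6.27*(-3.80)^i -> [-6.27, 23.83, -90.54, 344.05, -1307.38]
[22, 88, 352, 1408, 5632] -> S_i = 22*4^i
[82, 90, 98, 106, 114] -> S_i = 82 + 8*i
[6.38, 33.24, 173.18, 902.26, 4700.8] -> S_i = 6.38*5.21^i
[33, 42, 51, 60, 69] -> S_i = 33 + 9*i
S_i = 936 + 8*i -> [936, 944, 952, 960, 968]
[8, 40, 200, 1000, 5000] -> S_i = 8*5^i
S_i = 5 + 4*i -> [5, 9, 13, 17, 21]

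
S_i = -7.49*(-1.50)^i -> [-7.49, 11.24, -16.85, 25.28, -37.92]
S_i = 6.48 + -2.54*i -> [6.48, 3.94, 1.4, -1.14, -3.68]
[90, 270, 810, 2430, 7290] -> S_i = 90*3^i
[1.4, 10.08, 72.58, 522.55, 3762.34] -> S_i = 1.40*7.20^i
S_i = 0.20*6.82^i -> [0.2, 1.36, 9.3, 63.44, 432.68]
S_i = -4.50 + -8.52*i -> [-4.5, -13.02, -21.54, -30.06, -38.58]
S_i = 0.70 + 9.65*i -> [0.7, 10.35, 20.0, 29.65, 39.3]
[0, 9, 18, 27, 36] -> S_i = 0 + 9*i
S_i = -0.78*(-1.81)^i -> [-0.78, 1.41, -2.56, 4.63, -8.37]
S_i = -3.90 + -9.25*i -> [-3.9, -13.15, -22.4, -31.65, -40.9]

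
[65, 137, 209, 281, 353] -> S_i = 65 + 72*i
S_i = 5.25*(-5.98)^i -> [5.25, -31.4, 187.74, -1122.7, 6713.73]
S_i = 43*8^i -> [43, 344, 2752, 22016, 176128]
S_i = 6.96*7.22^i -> [6.96, 50.25, 362.81, 2619.51, 18912.9]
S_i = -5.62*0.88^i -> [-5.62, -4.95, -4.35, -3.83, -3.37]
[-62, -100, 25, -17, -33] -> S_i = Random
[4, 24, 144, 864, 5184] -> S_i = 4*6^i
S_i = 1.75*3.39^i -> [1.75, 5.93, 20.11, 68.18, 231.12]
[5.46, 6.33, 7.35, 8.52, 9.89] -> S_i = 5.46*1.16^i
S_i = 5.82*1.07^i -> [5.82, 6.23, 6.66, 7.13, 7.63]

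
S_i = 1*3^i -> [1, 3, 9, 27, 81]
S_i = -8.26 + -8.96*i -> [-8.26, -17.22, -26.18, -35.14, -44.1]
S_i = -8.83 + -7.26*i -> [-8.83, -16.09, -23.35, -30.61, -37.87]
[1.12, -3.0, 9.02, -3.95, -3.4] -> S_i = Random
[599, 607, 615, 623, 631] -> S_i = 599 + 8*i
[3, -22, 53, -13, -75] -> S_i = Random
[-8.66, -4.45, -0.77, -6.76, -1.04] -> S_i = Random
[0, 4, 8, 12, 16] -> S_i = 0 + 4*i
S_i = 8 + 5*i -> [8, 13, 18, 23, 28]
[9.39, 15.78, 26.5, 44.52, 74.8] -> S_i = 9.39*1.68^i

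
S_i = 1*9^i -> [1, 9, 81, 729, 6561]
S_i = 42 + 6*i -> [42, 48, 54, 60, 66]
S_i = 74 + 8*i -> [74, 82, 90, 98, 106]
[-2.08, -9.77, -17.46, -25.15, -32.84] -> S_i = -2.08 + -7.69*i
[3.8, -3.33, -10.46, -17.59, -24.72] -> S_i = 3.80 + -7.13*i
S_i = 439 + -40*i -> [439, 399, 359, 319, 279]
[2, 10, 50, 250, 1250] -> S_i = 2*5^i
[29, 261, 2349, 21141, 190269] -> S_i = 29*9^i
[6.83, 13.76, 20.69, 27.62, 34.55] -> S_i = 6.83 + 6.93*i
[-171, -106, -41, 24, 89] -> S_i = -171 + 65*i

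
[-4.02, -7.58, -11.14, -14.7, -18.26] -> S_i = -4.02 + -3.56*i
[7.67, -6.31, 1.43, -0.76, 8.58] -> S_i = Random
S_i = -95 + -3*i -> [-95, -98, -101, -104, -107]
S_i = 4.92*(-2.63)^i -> [4.92, -12.94, 34.03, -89.5, 235.39]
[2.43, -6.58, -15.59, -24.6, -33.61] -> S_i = 2.43 + -9.01*i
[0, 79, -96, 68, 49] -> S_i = Random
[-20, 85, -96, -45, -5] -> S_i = Random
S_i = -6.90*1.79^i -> [-6.9, -12.35, -22.11, -39.57, -70.84]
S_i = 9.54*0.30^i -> [9.54, 2.86, 0.86, 0.26, 0.08]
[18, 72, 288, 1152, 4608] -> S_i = 18*4^i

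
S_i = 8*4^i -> [8, 32, 128, 512, 2048]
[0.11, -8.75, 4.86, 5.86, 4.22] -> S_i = Random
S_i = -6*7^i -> [-6, -42, -294, -2058, -14406]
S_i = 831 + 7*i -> [831, 838, 845, 852, 859]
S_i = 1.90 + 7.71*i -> [1.9, 9.61, 17.32, 25.03, 32.74]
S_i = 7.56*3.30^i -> [7.56, 24.95, 82.33, 271.68, 896.56]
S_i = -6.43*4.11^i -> [-6.43, -26.43, -108.62, -446.41, -1834.76]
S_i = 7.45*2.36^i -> [7.45, 17.58, 41.49, 97.92, 231.1]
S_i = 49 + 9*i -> [49, 58, 67, 76, 85]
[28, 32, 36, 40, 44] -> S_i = 28 + 4*i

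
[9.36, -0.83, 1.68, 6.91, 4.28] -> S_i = Random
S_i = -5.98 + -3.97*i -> [-5.98, -9.95, -13.92, -17.89, -21.86]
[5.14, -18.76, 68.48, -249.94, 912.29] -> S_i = 5.14*(-3.65)^i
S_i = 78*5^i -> [78, 390, 1950, 9750, 48750]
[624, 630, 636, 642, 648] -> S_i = 624 + 6*i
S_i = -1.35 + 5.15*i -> [-1.35, 3.8, 8.95, 14.1, 19.25]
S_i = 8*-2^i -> [8, -16, 32, -64, 128]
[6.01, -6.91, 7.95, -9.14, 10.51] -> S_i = 6.01*(-1.15)^i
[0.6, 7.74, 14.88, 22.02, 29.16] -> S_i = 0.60 + 7.14*i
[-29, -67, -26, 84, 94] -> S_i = Random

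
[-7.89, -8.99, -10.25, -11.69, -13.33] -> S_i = -7.89*1.14^i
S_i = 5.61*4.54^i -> [5.61, 25.47, 115.63, 524.97, 2383.34]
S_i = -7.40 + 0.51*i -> [-7.4, -6.89, -6.38, -5.87, -5.36]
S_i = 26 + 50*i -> [26, 76, 126, 176, 226]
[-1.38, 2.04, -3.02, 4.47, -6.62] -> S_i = -1.38*(-1.48)^i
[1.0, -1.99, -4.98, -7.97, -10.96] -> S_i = 1.00 + -2.99*i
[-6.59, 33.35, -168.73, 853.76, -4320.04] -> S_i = -6.59*(-5.06)^i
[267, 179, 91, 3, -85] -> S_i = 267 + -88*i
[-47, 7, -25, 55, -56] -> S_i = Random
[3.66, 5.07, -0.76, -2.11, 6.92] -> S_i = Random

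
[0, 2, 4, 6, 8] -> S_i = 0 + 2*i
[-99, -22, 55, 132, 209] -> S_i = -99 + 77*i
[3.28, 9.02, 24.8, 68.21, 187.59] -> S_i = 3.28*2.75^i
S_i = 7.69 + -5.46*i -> [7.69, 2.23, -3.23, -8.69, -14.15]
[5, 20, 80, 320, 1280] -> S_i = 5*4^i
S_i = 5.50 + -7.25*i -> [5.5, -1.75, -9.0, -16.25, -23.5]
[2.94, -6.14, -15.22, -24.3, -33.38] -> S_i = 2.94 + -9.08*i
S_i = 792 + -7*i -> [792, 785, 778, 771, 764]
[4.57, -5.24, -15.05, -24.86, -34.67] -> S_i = 4.57 + -9.81*i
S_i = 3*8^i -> [3, 24, 192, 1536, 12288]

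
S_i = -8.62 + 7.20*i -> [-8.62, -1.42, 5.78, 12.98, 20.18]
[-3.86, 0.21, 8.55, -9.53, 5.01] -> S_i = Random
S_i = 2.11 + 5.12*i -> [2.11, 7.23, 12.35, 17.47, 22.59]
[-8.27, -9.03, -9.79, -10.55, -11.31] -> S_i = -8.27 + -0.76*i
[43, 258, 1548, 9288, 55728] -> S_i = 43*6^i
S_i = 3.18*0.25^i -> [3.18, 0.8, 0.2, 0.05, 0.01]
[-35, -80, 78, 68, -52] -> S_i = Random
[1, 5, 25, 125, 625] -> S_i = 1*5^i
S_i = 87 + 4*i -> [87, 91, 95, 99, 103]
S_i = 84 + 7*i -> [84, 91, 98, 105, 112]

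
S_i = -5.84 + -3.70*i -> [-5.84, -9.54, -13.24, -16.94, -20.64]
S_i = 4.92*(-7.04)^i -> [4.92, -34.64, 243.84, -1716.66, 12085.25]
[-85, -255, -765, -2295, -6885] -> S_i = -85*3^i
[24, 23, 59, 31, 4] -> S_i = Random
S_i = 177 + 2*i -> [177, 179, 181, 183, 185]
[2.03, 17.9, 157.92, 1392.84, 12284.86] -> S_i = 2.03*8.82^i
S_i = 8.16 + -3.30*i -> [8.16, 4.86, 1.56, -1.74, -5.04]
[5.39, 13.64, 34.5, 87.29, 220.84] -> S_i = 5.39*2.53^i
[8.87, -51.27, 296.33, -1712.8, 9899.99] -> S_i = 8.87*(-5.78)^i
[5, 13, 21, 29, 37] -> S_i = 5 + 8*i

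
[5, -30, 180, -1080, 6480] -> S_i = 5*-6^i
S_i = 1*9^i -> [1, 9, 81, 729, 6561]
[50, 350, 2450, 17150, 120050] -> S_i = 50*7^i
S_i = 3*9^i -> [3, 27, 243, 2187, 19683]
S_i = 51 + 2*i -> [51, 53, 55, 57, 59]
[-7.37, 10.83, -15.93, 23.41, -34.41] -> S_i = -7.37*(-1.47)^i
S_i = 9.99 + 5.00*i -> [9.99, 14.99, 19.99, 24.99, 29.99]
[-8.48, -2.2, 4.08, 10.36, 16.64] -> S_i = -8.48 + 6.28*i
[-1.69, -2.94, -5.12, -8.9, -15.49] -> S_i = -1.69*1.74^i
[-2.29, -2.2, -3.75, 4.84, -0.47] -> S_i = Random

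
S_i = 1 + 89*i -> [1, 90, 179, 268, 357]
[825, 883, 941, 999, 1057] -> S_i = 825 + 58*i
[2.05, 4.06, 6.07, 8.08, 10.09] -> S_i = 2.05 + 2.01*i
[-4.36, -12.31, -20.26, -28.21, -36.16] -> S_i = -4.36 + -7.95*i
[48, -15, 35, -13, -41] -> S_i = Random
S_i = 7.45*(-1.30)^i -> [7.45, -9.68, 12.59, -16.37, 21.28]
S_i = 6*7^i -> [6, 42, 294, 2058, 14406]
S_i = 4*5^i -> [4, 20, 100, 500, 2500]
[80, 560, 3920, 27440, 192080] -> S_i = 80*7^i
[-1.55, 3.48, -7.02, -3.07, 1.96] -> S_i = Random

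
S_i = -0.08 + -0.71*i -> [-0.08, -0.79, -1.5, -2.21, -2.92]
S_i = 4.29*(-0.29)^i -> [4.29, -1.24, 0.36, -0.1, 0.03]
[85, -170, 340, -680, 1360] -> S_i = 85*-2^i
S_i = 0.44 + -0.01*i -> [0.44, 0.43, 0.42, 0.41, 0.4]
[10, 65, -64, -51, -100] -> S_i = Random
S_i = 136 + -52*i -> [136, 84, 32, -20, -72]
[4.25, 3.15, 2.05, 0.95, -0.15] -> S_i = 4.25 + -1.10*i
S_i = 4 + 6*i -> [4, 10, 16, 22, 28]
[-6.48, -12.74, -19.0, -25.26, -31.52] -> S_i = -6.48 + -6.26*i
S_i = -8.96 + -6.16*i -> [-8.96, -15.12, -21.28, -27.44, -33.6]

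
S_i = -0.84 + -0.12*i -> [-0.84, -0.96, -1.08, -1.2, -1.32]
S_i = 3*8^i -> [3, 24, 192, 1536, 12288]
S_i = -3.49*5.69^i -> [-3.49, -19.86, -112.99, -642.93, -3658.26]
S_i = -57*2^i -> [-57, -114, -228, -456, -912]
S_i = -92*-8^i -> [-92, 736, -5888, 47104, -376832]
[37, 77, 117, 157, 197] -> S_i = 37 + 40*i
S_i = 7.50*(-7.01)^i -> [7.5, -52.58, 368.55, -2583.54, 18110.62]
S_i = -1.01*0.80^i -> [-1.01, -0.81, -0.65, -0.52, -0.41]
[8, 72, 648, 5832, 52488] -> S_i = 8*9^i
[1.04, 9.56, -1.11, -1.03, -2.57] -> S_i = Random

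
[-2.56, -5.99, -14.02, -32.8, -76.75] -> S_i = -2.56*2.34^i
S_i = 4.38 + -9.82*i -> [4.38, -5.44, -15.26, -25.08, -34.9]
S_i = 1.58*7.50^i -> [1.58, 11.85, 88.88, 666.56, 4999.22]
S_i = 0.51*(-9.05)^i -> [0.51, -4.62, 41.77, -378.02, 3421.09]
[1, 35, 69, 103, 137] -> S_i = 1 + 34*i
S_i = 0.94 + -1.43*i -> [0.94, -0.49, -1.92, -3.35, -4.78]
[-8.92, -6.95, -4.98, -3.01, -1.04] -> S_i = -8.92 + 1.97*i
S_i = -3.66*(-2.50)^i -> [-3.66, 9.15, -22.88, 57.19, -142.97]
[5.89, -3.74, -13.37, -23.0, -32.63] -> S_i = 5.89 + -9.63*i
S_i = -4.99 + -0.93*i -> [-4.99, -5.92, -6.85, -7.78, -8.71]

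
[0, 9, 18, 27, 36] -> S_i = 0 + 9*i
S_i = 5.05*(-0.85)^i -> [5.05, -4.29, 3.65, -3.1, 2.64]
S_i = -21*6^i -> [-21, -126, -756, -4536, -27216]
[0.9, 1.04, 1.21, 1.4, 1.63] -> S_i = 0.90*1.16^i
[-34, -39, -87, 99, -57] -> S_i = Random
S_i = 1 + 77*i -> [1, 78, 155, 232, 309]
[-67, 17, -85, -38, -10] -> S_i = Random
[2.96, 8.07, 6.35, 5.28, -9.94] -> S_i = Random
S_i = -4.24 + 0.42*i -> [-4.24, -3.82, -3.4, -2.98, -2.56]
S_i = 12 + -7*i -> [12, 5, -2, -9, -16]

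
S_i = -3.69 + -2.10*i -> [-3.69, -5.79, -7.89, -9.99, -12.09]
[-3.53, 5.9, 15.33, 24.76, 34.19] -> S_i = -3.53 + 9.43*i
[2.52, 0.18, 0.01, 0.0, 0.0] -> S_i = 2.52*0.07^i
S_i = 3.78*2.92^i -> [3.78, 11.04, 32.23, 94.11, 274.8]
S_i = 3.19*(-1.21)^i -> [3.19, -3.86, 4.67, -5.65, 6.84]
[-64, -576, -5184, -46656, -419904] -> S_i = -64*9^i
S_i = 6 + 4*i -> [6, 10, 14, 18, 22]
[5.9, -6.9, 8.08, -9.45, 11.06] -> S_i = 5.90*(-1.17)^i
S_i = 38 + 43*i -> [38, 81, 124, 167, 210]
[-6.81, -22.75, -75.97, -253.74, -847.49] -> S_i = -6.81*3.34^i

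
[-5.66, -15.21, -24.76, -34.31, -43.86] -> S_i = -5.66 + -9.55*i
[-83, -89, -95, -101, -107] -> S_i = -83 + -6*i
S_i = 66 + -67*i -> [66, -1, -68, -135, -202]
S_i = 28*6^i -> [28, 168, 1008, 6048, 36288]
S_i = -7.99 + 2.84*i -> [-7.99, -5.15, -2.31, 0.53, 3.37]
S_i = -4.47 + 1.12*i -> [-4.47, -3.35, -2.23, -1.11, 0.01]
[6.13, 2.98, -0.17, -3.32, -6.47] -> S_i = 6.13 + -3.15*i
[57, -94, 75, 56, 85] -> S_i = Random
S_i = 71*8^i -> [71, 568, 4544, 36352, 290816]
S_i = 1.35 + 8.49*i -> [1.35, 9.84, 18.33, 26.82, 35.31]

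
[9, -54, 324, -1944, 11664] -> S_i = 9*-6^i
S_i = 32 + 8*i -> [32, 40, 48, 56, 64]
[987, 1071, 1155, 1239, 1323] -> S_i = 987 + 84*i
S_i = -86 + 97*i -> [-86, 11, 108, 205, 302]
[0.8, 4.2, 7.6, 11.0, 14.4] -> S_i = 0.80 + 3.40*i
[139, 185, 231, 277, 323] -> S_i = 139 + 46*i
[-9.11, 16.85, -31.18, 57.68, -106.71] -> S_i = -9.11*(-1.85)^i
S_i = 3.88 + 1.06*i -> [3.88, 4.94, 6.0, 7.06, 8.12]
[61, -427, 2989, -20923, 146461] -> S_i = 61*-7^i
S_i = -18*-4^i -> [-18, 72, -288, 1152, -4608]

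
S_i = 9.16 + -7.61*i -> [9.16, 1.55, -6.06, -13.67, -21.28]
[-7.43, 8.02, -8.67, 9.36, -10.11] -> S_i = -7.43*(-1.08)^i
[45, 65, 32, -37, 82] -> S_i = Random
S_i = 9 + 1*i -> [9, 10, 11, 12, 13]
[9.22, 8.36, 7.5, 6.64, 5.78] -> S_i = 9.22 + -0.86*i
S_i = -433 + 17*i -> [-433, -416, -399, -382, -365]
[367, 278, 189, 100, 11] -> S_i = 367 + -89*i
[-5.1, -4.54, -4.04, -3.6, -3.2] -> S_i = -5.10*0.89^i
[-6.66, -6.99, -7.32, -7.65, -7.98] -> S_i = -6.66 + -0.33*i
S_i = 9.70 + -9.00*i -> [9.7, 0.7, -8.3, -17.3, -26.3]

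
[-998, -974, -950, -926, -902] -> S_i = -998 + 24*i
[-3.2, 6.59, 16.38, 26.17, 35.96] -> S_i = -3.20 + 9.79*i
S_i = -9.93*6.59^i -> [-9.93, -65.44, -431.24, -2841.88, -18727.98]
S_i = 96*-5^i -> [96, -480, 2400, -12000, 60000]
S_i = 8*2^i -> [8, 16, 32, 64, 128]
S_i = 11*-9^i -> [11, -99, 891, -8019, 72171]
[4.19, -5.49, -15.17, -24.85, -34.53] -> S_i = 4.19 + -9.68*i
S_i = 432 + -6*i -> [432, 426, 420, 414, 408]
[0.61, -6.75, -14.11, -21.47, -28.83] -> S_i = 0.61 + -7.36*i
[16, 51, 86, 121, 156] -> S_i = 16 + 35*i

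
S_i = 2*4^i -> [2, 8, 32, 128, 512]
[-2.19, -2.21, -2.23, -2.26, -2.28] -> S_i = -2.19*1.01^i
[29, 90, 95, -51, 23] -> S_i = Random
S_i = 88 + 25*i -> [88, 113, 138, 163, 188]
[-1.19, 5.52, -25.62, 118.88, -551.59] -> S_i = -1.19*(-4.64)^i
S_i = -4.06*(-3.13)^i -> [-4.06, 12.71, -39.78, 124.5, -389.68]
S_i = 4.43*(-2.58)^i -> [4.43, -11.43, 29.49, -76.08, 196.28]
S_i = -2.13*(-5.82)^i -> [-2.13, 12.4, -72.15, 419.9, -2443.83]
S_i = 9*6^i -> [9, 54, 324, 1944, 11664]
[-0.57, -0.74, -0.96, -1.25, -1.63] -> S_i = -0.57*1.30^i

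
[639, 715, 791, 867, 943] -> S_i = 639 + 76*i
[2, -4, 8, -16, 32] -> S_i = 2*-2^i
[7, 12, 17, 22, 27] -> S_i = 7 + 5*i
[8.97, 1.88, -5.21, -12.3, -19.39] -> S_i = 8.97 + -7.09*i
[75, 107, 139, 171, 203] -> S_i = 75 + 32*i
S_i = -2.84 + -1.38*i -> [-2.84, -4.22, -5.6, -6.98, -8.36]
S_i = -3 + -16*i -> [-3, -19, -35, -51, -67]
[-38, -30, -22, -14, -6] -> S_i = -38 + 8*i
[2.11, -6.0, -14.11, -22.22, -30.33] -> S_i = 2.11 + -8.11*i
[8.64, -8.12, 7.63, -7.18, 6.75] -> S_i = 8.64*(-0.94)^i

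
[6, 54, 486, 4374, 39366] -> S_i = 6*9^i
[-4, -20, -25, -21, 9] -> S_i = Random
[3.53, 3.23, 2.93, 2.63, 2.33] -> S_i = 3.53 + -0.30*i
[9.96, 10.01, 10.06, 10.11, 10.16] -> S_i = 9.96 + 0.05*i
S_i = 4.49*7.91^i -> [4.49, 35.52, 280.93, 2222.16, 17577.3]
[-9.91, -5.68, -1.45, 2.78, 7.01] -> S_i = -9.91 + 4.23*i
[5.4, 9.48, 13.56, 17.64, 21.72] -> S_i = 5.40 + 4.08*i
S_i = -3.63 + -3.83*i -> [-3.63, -7.46, -11.29, -15.12, -18.95]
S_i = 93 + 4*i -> [93, 97, 101, 105, 109]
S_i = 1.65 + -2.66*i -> [1.65, -1.01, -3.67, -6.33, -8.99]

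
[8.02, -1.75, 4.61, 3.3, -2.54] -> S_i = Random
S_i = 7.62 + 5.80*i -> [7.62, 13.42, 19.22, 25.02, 30.82]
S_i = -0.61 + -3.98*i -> [-0.61, -4.59, -8.57, -12.55, -16.53]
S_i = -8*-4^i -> [-8, 32, -128, 512, -2048]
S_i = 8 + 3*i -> [8, 11, 14, 17, 20]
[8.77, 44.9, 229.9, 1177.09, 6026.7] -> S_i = 8.77*5.12^i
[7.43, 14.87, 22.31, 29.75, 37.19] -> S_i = 7.43 + 7.44*i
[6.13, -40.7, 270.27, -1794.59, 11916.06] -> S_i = 6.13*(-6.64)^i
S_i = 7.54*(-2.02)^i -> [7.54, -15.23, 30.77, -62.15, 125.54]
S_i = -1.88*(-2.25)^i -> [-1.88, 4.23, -9.52, 21.41, -48.18]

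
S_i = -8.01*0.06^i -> [-8.01, -0.48, -0.03, -0.0, -0.0]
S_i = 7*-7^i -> [7, -49, 343, -2401, 16807]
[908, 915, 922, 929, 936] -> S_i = 908 + 7*i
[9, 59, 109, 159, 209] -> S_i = 9 + 50*i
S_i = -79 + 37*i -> [-79, -42, -5, 32, 69]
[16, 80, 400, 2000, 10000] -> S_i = 16*5^i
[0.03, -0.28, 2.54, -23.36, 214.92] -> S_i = 0.03*(-9.20)^i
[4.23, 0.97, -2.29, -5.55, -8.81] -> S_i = 4.23 + -3.26*i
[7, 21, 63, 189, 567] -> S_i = 7*3^i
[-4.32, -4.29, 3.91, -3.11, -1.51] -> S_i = Random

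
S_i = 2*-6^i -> [2, -12, 72, -432, 2592]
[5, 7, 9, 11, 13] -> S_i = 5 + 2*i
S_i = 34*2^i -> [34, 68, 136, 272, 544]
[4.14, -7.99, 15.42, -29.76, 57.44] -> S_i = 4.14*(-1.93)^i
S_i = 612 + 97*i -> [612, 709, 806, 903, 1000]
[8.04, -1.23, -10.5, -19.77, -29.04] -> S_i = 8.04 + -9.27*i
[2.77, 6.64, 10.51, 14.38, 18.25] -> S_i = 2.77 + 3.87*i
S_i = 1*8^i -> [1, 8, 64, 512, 4096]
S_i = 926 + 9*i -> [926, 935, 944, 953, 962]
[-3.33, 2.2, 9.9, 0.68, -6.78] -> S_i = Random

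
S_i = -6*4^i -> [-6, -24, -96, -384, -1536]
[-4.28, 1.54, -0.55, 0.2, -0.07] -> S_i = -4.28*(-0.36)^i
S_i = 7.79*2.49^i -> [7.79, 19.4, 48.3, 120.26, 299.46]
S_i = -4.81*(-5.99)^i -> [-4.81, 28.81, -172.58, 1033.77, -6192.31]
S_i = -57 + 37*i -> [-57, -20, 17, 54, 91]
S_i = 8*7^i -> [8, 56, 392, 2744, 19208]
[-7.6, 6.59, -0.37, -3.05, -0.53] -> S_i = Random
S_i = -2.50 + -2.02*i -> [-2.5, -4.52, -6.54, -8.56, -10.58]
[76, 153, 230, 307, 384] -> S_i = 76 + 77*i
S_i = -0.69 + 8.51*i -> [-0.69, 7.82, 16.33, 24.84, 33.35]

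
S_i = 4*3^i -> [4, 12, 36, 108, 324]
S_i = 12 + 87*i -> [12, 99, 186, 273, 360]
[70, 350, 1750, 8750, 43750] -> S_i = 70*5^i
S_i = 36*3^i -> [36, 108, 324, 972, 2916]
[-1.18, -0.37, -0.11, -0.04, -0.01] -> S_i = -1.18*0.31^i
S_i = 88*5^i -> [88, 440, 2200, 11000, 55000]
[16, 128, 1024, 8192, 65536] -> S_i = 16*8^i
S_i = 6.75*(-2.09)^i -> [6.75, -14.11, 29.48, -61.62, 128.79]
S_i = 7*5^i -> [7, 35, 175, 875, 4375]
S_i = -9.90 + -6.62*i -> [-9.9, -16.52, -23.14, -29.76, -36.38]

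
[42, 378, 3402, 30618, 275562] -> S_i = 42*9^i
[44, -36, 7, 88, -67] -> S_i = Random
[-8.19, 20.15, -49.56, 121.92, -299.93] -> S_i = -8.19*(-2.46)^i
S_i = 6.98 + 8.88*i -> [6.98, 15.86, 24.74, 33.62, 42.5]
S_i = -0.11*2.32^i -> [-0.11, -0.26, -0.59, -1.37, -3.19]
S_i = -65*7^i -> [-65, -455, -3185, -22295, -156065]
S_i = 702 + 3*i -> [702, 705, 708, 711, 714]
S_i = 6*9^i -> [6, 54, 486, 4374, 39366]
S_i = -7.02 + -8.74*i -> [-7.02, -15.76, -24.5, -33.24, -41.98]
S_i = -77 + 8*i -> [-77, -69, -61, -53, -45]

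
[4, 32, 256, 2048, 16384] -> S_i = 4*8^i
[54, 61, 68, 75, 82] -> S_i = 54 + 7*i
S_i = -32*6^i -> [-32, -192, -1152, -6912, -41472]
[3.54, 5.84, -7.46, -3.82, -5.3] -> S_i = Random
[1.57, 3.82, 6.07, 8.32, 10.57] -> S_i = 1.57 + 2.25*i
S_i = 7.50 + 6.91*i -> [7.5, 14.41, 21.32, 28.23, 35.14]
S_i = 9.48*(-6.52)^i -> [9.48, -61.81, 403.0, -2627.55, 17131.63]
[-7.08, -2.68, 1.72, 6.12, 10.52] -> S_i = -7.08 + 4.40*i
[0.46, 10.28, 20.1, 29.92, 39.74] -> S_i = 0.46 + 9.82*i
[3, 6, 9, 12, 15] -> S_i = 3 + 3*i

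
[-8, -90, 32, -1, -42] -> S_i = Random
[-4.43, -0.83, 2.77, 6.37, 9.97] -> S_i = -4.43 + 3.60*i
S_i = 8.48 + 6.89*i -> [8.48, 15.37, 22.26, 29.15, 36.04]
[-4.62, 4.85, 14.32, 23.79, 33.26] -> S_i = -4.62 + 9.47*i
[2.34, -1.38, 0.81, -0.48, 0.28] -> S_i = 2.34*(-0.59)^i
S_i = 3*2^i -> [3, 6, 12, 24, 48]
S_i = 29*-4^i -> [29, -116, 464, -1856, 7424]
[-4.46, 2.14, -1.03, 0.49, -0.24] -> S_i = -4.46*(-0.48)^i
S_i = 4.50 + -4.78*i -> [4.5, -0.28, -5.06, -9.84, -14.62]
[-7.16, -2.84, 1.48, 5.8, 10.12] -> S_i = -7.16 + 4.32*i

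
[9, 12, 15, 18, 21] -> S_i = 9 + 3*i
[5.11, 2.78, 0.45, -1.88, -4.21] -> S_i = 5.11 + -2.33*i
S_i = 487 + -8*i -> [487, 479, 471, 463, 455]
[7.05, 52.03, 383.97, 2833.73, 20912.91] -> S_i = 7.05*7.38^i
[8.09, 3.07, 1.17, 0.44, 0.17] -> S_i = 8.09*0.38^i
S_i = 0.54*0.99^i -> [0.54, 0.53, 0.53, 0.52, 0.52]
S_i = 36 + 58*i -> [36, 94, 152, 210, 268]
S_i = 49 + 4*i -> [49, 53, 57, 61, 65]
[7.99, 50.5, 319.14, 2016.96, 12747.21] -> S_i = 7.99*6.32^i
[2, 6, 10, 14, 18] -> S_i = 2 + 4*i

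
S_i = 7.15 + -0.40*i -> [7.15, 6.75, 6.35, 5.95, 5.55]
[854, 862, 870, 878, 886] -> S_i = 854 + 8*i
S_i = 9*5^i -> [9, 45, 225, 1125, 5625]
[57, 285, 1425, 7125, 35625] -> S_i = 57*5^i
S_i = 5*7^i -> [5, 35, 245, 1715, 12005]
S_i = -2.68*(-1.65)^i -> [-2.68, 4.42, -7.3, 12.04, -19.86]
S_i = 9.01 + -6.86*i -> [9.01, 2.15, -4.71, -11.57, -18.43]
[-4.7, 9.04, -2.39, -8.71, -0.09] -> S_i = Random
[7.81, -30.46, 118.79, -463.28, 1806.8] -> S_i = 7.81*(-3.90)^i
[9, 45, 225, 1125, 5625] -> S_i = 9*5^i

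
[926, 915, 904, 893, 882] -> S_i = 926 + -11*i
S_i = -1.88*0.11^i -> [-1.88, -0.21, -0.02, -0.0, -0.0]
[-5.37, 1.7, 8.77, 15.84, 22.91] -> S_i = -5.37 + 7.07*i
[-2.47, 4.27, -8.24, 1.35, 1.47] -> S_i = Random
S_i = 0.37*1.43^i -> [0.37, 0.53, 0.76, 1.08, 1.55]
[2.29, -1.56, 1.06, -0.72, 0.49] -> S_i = 2.29*(-0.68)^i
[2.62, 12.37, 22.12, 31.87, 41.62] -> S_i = 2.62 + 9.75*i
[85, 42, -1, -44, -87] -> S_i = 85 + -43*i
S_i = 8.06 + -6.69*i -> [8.06, 1.37, -5.32, -12.01, -18.7]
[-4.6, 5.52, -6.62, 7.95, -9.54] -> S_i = -4.60*(-1.20)^i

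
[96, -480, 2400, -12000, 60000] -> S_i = 96*-5^i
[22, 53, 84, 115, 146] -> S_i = 22 + 31*i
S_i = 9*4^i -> [9, 36, 144, 576, 2304]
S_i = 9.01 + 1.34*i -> [9.01, 10.35, 11.69, 13.03, 14.37]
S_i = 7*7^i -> [7, 49, 343, 2401, 16807]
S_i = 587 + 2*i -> [587, 589, 591, 593, 595]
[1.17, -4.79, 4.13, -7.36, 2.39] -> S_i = Random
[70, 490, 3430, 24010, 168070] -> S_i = 70*7^i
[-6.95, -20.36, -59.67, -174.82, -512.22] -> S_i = -6.95*2.93^i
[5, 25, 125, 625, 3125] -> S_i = 5*5^i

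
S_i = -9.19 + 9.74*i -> [-9.19, 0.55, 10.29, 20.03, 29.77]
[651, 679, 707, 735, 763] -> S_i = 651 + 28*i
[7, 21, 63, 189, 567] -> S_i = 7*3^i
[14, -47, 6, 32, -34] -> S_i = Random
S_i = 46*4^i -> [46, 184, 736, 2944, 11776]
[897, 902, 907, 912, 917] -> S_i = 897 + 5*i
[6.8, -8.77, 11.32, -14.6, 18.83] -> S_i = 6.80*(-1.29)^i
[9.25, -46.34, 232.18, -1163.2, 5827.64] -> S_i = 9.25*(-5.01)^i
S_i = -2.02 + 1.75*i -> [-2.02, -0.27, 1.48, 3.23, 4.98]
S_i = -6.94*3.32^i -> [-6.94, -23.04, -76.5, -253.96, -843.16]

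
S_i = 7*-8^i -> [7, -56, 448, -3584, 28672]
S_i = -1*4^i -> [-1, -4, -16, -64, -256]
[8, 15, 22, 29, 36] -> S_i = 8 + 7*i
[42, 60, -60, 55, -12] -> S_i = Random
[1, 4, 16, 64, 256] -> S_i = 1*4^i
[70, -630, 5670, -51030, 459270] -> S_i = 70*-9^i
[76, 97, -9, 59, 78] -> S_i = Random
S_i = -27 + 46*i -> [-27, 19, 65, 111, 157]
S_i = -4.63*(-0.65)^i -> [-4.63, 3.01, -1.96, 1.27, -0.83]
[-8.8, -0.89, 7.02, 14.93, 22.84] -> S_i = -8.80 + 7.91*i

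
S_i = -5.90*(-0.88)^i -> [-5.9, 5.19, -4.57, 4.02, -3.54]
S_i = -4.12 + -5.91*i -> [-4.12, -10.03, -15.94, -21.85, -27.76]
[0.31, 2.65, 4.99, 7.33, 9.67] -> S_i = 0.31 + 2.34*i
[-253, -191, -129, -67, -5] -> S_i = -253 + 62*i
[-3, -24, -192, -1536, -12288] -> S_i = -3*8^i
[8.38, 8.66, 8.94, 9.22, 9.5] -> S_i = 8.38 + 0.28*i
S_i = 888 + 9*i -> [888, 897, 906, 915, 924]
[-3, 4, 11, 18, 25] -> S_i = -3 + 7*i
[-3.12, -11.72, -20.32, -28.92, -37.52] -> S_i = -3.12 + -8.60*i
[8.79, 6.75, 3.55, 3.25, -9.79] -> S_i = Random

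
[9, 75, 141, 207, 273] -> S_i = 9 + 66*i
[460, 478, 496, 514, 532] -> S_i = 460 + 18*i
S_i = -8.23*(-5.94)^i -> [-8.23, 48.89, -290.38, 1724.88, -10245.79]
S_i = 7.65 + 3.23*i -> [7.65, 10.88, 14.11, 17.34, 20.57]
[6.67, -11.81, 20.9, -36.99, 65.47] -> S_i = 6.67*(-1.77)^i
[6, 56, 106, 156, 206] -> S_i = 6 + 50*i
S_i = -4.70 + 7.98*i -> [-4.7, 3.28, 11.26, 19.24, 27.22]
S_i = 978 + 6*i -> [978, 984, 990, 996, 1002]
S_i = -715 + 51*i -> [-715, -664, -613, -562, -511]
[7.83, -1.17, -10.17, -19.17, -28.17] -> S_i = 7.83 + -9.00*i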